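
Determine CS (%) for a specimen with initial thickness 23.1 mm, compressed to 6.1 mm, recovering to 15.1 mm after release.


CS = (t0 - recovered) / (t0 - ts) * 100
= (23.1 - 15.1) / (23.1 - 6.1) * 100
= 8.0 / 17.0 * 100
= 47.1%

47.1%


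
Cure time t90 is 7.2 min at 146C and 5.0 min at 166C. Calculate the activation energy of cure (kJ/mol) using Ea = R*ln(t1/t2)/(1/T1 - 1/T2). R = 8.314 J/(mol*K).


T1 = 419.15 K, T2 = 439.15 K
1/T1 - 1/T2 = 1.0865e-04
ln(t1/t2) = ln(7.2/5.0) = 0.3646
Ea = 8.314 * 0.3646 / 1.0865e-04 = 27901.6829 J/mol
Ea = 27.9 kJ/mol

27.9 kJ/mol


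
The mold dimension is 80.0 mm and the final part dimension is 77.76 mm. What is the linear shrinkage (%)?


Shrinkage = (mold - part) / mold * 100
= (80.0 - 77.76) / 80.0 * 100
= 2.24 / 80.0 * 100
= 2.8%

2.8%


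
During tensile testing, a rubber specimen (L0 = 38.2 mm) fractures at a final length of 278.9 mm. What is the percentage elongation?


Elongation = (Lf - L0) / L0 * 100
= (278.9 - 38.2) / 38.2 * 100
= 240.7 / 38.2 * 100
= 630.1%

630.1%


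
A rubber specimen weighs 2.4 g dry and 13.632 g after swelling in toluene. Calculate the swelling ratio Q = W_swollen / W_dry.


Q = W_swollen / W_dry
Q = 13.632 / 2.4
Q = 5.68

Q = 5.68


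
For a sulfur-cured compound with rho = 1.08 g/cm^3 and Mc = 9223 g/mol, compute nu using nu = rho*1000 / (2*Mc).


nu = rho * 1000 / (2 * Mc)
nu = 1.08 * 1000 / (2 * 9223)
nu = 1080.0 / 18446
nu = 0.0585 mol/L

0.0585 mol/L


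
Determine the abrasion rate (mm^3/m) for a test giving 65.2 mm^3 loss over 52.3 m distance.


Rate = volume_loss / distance
= 65.2 / 52.3
= 1.247 mm^3/m

1.247 mm^3/m


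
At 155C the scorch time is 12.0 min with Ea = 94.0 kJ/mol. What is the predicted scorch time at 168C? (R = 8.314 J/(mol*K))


Convert temperatures: T1 = 155 + 273.15 = 428.15 K, T2 = 168 + 273.15 = 441.15 K
ts2_new = 12.0 * exp(94000 / 8.314 * (1/441.15 - 1/428.15))
1/T2 - 1/T1 = -6.8827e-05
ts2_new = 5.51 min

5.51 min


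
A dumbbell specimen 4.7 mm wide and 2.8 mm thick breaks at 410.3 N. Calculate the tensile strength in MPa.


Area = width * thickness = 4.7 * 2.8 = 13.16 mm^2
TS = force / area = 410.3 / 13.16 = 31.18 MPa

31.18 MPa


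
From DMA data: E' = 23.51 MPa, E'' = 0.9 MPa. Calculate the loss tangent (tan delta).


tan delta = E'' / E'
= 0.9 / 23.51
= 0.0383

tan delta = 0.0383


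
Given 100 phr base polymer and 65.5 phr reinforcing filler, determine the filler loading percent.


Filler % = filler / (rubber + filler) * 100
= 65.5 / (100 + 65.5) * 100
= 65.5 / 165.5 * 100
= 39.58%

39.58%


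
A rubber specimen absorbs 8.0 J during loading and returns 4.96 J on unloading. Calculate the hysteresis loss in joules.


Hysteresis loss = loading - unloading
= 8.0 - 4.96
= 3.04 J

3.04 J


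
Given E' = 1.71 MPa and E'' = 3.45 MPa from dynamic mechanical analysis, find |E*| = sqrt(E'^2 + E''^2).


|E*| = sqrt(E'^2 + E''^2)
= sqrt(1.71^2 + 3.45^2)
= sqrt(2.9241 + 11.9025)
= 3.851 MPa

3.851 MPa


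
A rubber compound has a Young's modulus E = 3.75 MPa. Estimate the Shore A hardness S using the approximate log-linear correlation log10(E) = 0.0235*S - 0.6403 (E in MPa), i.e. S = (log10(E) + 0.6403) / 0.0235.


log10(E) = 0.0235*S - 0.6403  =>  S = (log10(E) + 0.6403) / 0.0235
log10(3.75) = 0.574031
S = (0.574031 + 0.6403) / 0.0235 = 1.214331 / 0.0235
S = 51.7

Shore A = 51.7


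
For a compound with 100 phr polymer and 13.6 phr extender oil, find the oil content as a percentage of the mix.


Oil % = oil / (100 + oil) * 100
= 13.6 / (100 + 13.6) * 100
= 13.6 / 113.6 * 100
= 11.97%

11.97%


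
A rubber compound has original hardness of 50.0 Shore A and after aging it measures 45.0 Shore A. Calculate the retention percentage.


Retention = aged / original * 100
= 45.0 / 50.0 * 100
= 90.0%

90.0%


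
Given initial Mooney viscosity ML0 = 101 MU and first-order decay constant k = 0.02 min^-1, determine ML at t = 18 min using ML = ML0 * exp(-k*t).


ML = ML0 * exp(-k * t)
ML = 101 * exp(-0.02 * 18)
ML = 101 * 0.6977
ML = 70.47 MU

70.47 MU


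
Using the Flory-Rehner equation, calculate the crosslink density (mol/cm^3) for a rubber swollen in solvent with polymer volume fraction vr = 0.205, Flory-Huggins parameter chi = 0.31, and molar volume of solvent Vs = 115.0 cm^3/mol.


ln(1 - vr) = ln(1 - 0.205) = -0.2294
Numerator = -((-0.2294) + 0.205 + 0.31 * 0.205^2) = 0.0114
Denominator = 115.0 * (0.205^(1/3) - 0.205/2) = 56.0207
nu = 0.0114 / 56.0207 = 2.0324e-04 mol/cm^3

2.0324e-04 mol/cm^3


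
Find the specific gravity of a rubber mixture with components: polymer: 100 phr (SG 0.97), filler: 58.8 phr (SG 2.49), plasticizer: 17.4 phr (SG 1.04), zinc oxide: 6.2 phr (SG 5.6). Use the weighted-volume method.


Sum of weights = 182.4
Volume contributions:
  polymer: 100/0.97 = 103.0928
  filler: 58.8/2.49 = 23.6145
  plasticizer: 17.4/1.04 = 16.7308
  zinc oxide: 6.2/5.6 = 1.1071
Sum of volumes = 144.5452
SG = 182.4 / 144.5452 = 1.262

SG = 1.262


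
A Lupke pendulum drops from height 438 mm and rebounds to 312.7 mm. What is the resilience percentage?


Resilience = h_rebound / h_drop * 100
= 312.7 / 438 * 100
= 71.4%

71.4%


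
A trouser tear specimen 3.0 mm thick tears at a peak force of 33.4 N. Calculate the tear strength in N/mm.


Tear strength = force / thickness
= 33.4 / 3.0
= 11.13 N/mm

11.13 N/mm


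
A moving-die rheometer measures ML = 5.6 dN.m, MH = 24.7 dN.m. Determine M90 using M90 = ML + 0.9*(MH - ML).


M90 = ML + 0.9 * (MH - ML)
M90 = 5.6 + 0.9 * (24.7 - 5.6)
M90 = 5.6 + 0.9 * 19.1
M90 = 22.79 dN.m

22.79 dN.m


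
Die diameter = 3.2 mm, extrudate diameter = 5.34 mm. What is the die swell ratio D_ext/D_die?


Die swell ratio = D_extrudate / D_die
= 5.34 / 3.2
= 1.669

Die swell = 1.669


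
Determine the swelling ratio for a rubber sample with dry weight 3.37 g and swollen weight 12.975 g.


Q = W_swollen / W_dry
Q = 12.975 / 3.37
Q = 3.85

Q = 3.85


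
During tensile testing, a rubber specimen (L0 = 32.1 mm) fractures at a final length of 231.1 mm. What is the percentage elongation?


Elongation = (Lf - L0) / L0 * 100
= (231.1 - 32.1) / 32.1 * 100
= 199.0 / 32.1 * 100
= 619.9%

619.9%


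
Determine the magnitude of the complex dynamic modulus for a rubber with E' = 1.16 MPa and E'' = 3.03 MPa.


|E*| = sqrt(E'^2 + E''^2)
= sqrt(1.16^2 + 3.03^2)
= sqrt(1.3456 + 9.1809)
= 3.244 MPa

3.244 MPa


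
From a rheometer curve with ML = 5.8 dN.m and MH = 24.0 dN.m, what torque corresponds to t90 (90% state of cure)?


M90 = ML + 0.9 * (MH - ML)
M90 = 5.8 + 0.9 * (24.0 - 5.8)
M90 = 5.8 + 0.9 * 18.2
M90 = 22.18 dN.m

22.18 dN.m


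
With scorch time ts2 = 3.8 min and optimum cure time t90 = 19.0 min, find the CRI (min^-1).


CRI = 100 / (t90 - ts2)
= 100 / (19.0 - 3.8)
= 100 / 15.2
= 6.58 min^-1

6.58 min^-1


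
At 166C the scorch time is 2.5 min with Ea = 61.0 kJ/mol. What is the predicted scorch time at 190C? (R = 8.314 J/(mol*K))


Convert temperatures: T1 = 166 + 273.15 = 439.15 K, T2 = 190 + 273.15 = 463.15 K
ts2_new = 2.5 * exp(61000 / 8.314 * (1/463.15 - 1/439.15))
1/T2 - 1/T1 = -1.1800e-04
ts2_new = 1.05 min

1.05 min


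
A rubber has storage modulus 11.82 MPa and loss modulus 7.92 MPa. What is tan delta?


tan delta = E'' / E'
= 7.92 / 11.82
= 0.6701

tan delta = 0.6701


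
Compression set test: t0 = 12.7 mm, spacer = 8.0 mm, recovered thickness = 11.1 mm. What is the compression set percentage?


CS = (t0 - recovered) / (t0 - ts) * 100
= (12.7 - 11.1) / (12.7 - 8.0) * 100
= 1.6 / 4.7 * 100
= 34.0%

34.0%


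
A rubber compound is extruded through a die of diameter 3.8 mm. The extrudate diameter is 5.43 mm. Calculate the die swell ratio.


Die swell ratio = D_extrudate / D_die
= 5.43 / 3.8
= 1.429

Die swell = 1.429


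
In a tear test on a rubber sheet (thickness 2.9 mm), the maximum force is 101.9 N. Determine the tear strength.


Tear strength = force / thickness
= 101.9 / 2.9
= 35.14 N/mm

35.14 N/mm


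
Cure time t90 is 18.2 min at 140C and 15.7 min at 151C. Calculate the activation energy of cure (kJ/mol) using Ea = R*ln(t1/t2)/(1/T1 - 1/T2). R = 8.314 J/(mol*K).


T1 = 413.15 K, T2 = 424.15 K
1/T1 - 1/T2 = 6.2772e-05
ln(t1/t2) = ln(18.2/15.7) = 0.1478
Ea = 8.314 * 0.1478 / 6.2772e-05 = 19570.5954 J/mol
Ea = 19.57 kJ/mol

19.57 kJ/mol


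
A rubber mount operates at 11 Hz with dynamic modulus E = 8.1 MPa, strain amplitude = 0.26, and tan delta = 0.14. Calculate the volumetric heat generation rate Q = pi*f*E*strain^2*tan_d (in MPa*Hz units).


Q = pi * f * E * strain^2 * tan_d
= pi * 11 * 8.1 * 0.26^2 * 0.14
= pi * 11 * 8.1 * 0.0676 * 0.14
= 2.6491

Q = 2.6491


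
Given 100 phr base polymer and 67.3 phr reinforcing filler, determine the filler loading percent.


Filler % = filler / (rubber + filler) * 100
= 67.3 / (100 + 67.3) * 100
= 67.3 / 167.3 * 100
= 40.23%

40.23%


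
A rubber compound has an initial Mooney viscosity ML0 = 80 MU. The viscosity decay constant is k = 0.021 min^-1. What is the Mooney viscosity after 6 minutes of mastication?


ML = ML0 * exp(-k * t)
ML = 80 * exp(-0.021 * 6)
ML = 80 * 0.8816
ML = 70.53 MU

70.53 MU


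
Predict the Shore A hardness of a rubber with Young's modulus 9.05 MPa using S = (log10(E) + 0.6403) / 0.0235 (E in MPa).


log10(E) = 0.0235*S - 0.6403  =>  S = (log10(E) + 0.6403) / 0.0235
log10(9.05) = 0.956649
S = (0.956649 + 0.6403) / 0.0235 = 1.596949 / 0.0235
S = 68.0

Shore A = 68.0


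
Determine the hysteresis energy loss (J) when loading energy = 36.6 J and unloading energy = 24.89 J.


Hysteresis loss = loading - unloading
= 36.6 - 24.89
= 11.71 J

11.71 J


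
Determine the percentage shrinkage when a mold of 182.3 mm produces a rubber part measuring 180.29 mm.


Shrinkage = (mold - part) / mold * 100
= (182.3 - 180.29) / 182.3 * 100
= 2.01 / 182.3 * 100
= 1.1%

1.1%


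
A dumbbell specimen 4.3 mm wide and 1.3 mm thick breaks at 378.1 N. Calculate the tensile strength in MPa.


Area = width * thickness = 4.3 * 1.3 = 5.59 mm^2
TS = force / area = 378.1 / 5.59 = 67.64 MPa

67.64 MPa


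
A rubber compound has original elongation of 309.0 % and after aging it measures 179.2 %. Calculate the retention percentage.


Retention = aged / original * 100
= 179.2 / 309.0 * 100
= 58.0%

58.0%


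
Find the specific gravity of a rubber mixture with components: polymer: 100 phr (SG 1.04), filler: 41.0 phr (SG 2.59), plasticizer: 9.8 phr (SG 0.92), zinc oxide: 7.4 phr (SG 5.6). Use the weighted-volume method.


Sum of weights = 158.2
Volume contributions:
  polymer: 100/1.04 = 96.1538
  filler: 41.0/2.59 = 15.8301
  plasticizer: 9.8/0.92 = 10.6522
  zinc oxide: 7.4/5.6 = 1.3214
Sum of volumes = 123.9576
SG = 158.2 / 123.9576 = 1.276

SG = 1.276


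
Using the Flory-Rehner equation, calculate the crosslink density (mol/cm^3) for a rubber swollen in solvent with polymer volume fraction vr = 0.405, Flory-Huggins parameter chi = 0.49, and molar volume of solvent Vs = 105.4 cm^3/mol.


ln(1 - vr) = ln(1 - 0.405) = -0.5192
Numerator = -((-0.5192) + 0.405 + 0.49 * 0.405^2) = 0.0338
Denominator = 105.4 * (0.405^(1/3) - 0.405/2) = 56.6381
nu = 0.0338 / 56.6381 = 5.9715e-04 mol/cm^3

5.9715e-04 mol/cm^3


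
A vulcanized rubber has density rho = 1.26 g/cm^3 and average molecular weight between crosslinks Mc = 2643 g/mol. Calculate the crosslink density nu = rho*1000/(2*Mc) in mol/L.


nu = rho * 1000 / (2 * Mc)
nu = 1.26 * 1000 / (2 * 2643)
nu = 1260.0 / 5286
nu = 0.2384 mol/L

0.2384 mol/L


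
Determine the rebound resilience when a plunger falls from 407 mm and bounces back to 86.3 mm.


Resilience = h_rebound / h_drop * 100
= 86.3 / 407 * 100
= 21.2%

21.2%


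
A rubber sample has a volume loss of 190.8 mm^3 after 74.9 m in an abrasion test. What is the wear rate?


Rate = volume_loss / distance
= 190.8 / 74.9
= 2.547 mm^3/m

2.547 mm^3/m


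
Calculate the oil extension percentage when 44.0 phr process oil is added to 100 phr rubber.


Oil % = oil / (100 + oil) * 100
= 44.0 / (100 + 44.0) * 100
= 44.0 / 144.0 * 100
= 30.56%

30.56%


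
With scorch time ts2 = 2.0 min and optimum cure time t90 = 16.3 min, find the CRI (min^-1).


CRI = 100 / (t90 - ts2)
= 100 / (16.3 - 2.0)
= 100 / 14.3
= 6.99 min^-1

6.99 min^-1


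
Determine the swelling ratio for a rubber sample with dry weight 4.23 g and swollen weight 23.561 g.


Q = W_swollen / W_dry
Q = 23.561 / 4.23
Q = 5.57

Q = 5.57


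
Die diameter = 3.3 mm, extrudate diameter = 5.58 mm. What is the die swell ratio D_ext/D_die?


Die swell ratio = D_extrudate / D_die
= 5.58 / 3.3
= 1.691

Die swell = 1.691


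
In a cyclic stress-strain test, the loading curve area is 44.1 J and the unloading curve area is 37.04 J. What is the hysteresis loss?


Hysteresis loss = loading - unloading
= 44.1 - 37.04
= 7.06 J

7.06 J


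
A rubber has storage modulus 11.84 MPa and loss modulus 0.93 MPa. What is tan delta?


tan delta = E'' / E'
= 0.93 / 11.84
= 0.0785

tan delta = 0.0785


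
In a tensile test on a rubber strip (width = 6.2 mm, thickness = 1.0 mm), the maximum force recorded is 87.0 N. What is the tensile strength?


Area = width * thickness = 6.2 * 1.0 = 6.2 mm^2
TS = force / area = 87.0 / 6.2 = 14.03 MPa

14.03 MPa


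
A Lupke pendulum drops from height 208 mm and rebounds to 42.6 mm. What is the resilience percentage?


Resilience = h_rebound / h_drop * 100
= 42.6 / 208 * 100
= 20.5%

20.5%


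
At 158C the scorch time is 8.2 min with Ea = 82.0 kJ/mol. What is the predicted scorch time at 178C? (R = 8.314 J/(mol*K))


Convert temperatures: T1 = 158 + 273.15 = 431.15 K, T2 = 178 + 273.15 = 451.15 K
ts2_new = 8.2 * exp(82000 / 8.314 * (1/451.15 - 1/431.15))
1/T2 - 1/T1 = -1.0282e-04
ts2_new = 2.97 min

2.97 min


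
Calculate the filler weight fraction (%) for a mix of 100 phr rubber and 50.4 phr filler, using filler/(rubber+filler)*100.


Filler % = filler / (rubber + filler) * 100
= 50.4 / (100 + 50.4) * 100
= 50.4 / 150.4 * 100
= 33.51%

33.51%


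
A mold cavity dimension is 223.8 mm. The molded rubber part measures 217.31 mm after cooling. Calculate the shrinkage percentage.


Shrinkage = (mold - part) / mold * 100
= (223.8 - 217.31) / 223.8 * 100
= 6.49 / 223.8 * 100
= 2.9%

2.9%


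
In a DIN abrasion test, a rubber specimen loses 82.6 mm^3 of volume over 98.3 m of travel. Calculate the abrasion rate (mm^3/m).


Rate = volume_loss / distance
= 82.6 / 98.3
= 0.84 mm^3/m

0.84 mm^3/m


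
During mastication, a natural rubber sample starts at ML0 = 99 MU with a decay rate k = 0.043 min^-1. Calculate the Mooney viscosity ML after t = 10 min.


ML = ML0 * exp(-k * t)
ML = 99 * exp(-0.043 * 10)
ML = 99 * 0.6505
ML = 64.4 MU

64.4 MU


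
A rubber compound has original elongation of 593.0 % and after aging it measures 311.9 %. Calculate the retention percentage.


Retention = aged / original * 100
= 311.9 / 593.0 * 100
= 52.6%

52.6%


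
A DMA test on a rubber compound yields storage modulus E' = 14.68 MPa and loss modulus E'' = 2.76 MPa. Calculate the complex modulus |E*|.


|E*| = sqrt(E'^2 + E''^2)
= sqrt(14.68^2 + 2.76^2)
= sqrt(215.5024 + 7.6176)
= 14.937 MPa

14.937 MPa


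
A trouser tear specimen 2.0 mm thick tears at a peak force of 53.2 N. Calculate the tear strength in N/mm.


Tear strength = force / thickness
= 53.2 / 2.0
= 26.6 N/mm

26.6 N/mm


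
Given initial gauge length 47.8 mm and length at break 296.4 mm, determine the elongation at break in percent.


Elongation = (Lf - L0) / L0 * 100
= (296.4 - 47.8) / 47.8 * 100
= 248.6 / 47.8 * 100
= 520.1%

520.1%


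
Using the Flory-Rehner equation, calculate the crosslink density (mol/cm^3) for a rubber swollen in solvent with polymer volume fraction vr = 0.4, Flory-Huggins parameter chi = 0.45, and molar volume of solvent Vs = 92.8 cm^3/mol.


ln(1 - vr) = ln(1 - 0.4) = -0.5108
Numerator = -((-0.5108) + 0.4 + 0.45 * 0.4^2) = 0.0388
Denominator = 92.8 * (0.4^(1/3) - 0.4/2) = 49.8156
nu = 0.0388 / 49.8156 = 7.7939e-04 mol/cm^3

7.7939e-04 mol/cm^3


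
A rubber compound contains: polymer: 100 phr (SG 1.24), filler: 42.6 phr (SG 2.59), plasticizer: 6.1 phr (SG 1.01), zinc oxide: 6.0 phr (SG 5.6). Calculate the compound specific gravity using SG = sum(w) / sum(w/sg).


Sum of weights = 154.7
Volume contributions:
  polymer: 100/1.24 = 80.6452
  filler: 42.6/2.59 = 16.4479
  plasticizer: 6.1/1.01 = 6.0396
  zinc oxide: 6.0/5.6 = 1.0714
Sum of volumes = 104.2041
SG = 154.7 / 104.2041 = 1.485

SG = 1.485


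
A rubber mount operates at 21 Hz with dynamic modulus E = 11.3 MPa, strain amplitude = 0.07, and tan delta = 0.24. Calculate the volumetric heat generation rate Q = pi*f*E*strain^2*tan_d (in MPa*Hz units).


Q = pi * f * E * strain^2 * tan_d
= pi * 21 * 11.3 * 0.07^2 * 0.24
= pi * 21 * 11.3 * 0.0049 * 0.24
= 0.8767

Q = 0.8767


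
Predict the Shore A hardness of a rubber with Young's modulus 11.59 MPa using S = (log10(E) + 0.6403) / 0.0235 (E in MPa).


log10(E) = 0.0235*S - 0.6403  =>  S = (log10(E) + 0.6403) / 0.0235
log10(11.59) = 1.064083
S = (1.064083 + 0.6403) / 0.0235 = 1.704383 / 0.0235
S = 72.5

Shore A = 72.5


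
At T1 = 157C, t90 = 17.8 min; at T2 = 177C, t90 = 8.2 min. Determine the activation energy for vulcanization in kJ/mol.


T1 = 430.15 K, T2 = 450.15 K
1/T1 - 1/T2 = 1.0329e-04
ln(t1/t2) = ln(17.8/8.2) = 0.7751
Ea = 8.314 * 0.7751 / 1.0329e-04 = 62387.1205 J/mol
Ea = 62.39 kJ/mol

62.39 kJ/mol


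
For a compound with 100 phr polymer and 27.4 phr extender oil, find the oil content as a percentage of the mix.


Oil % = oil / (100 + oil) * 100
= 27.4 / (100 + 27.4) * 100
= 27.4 / 127.4 * 100
= 21.51%

21.51%


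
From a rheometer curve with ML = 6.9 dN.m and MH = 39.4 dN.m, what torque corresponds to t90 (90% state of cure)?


M90 = ML + 0.9 * (MH - ML)
M90 = 6.9 + 0.9 * (39.4 - 6.9)
M90 = 6.9 + 0.9 * 32.5
M90 = 36.15 dN.m

36.15 dN.m


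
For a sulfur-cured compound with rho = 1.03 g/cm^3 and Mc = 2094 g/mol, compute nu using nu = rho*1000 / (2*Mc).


nu = rho * 1000 / (2 * Mc)
nu = 1.03 * 1000 / (2 * 2094)
nu = 1030.0 / 4188
nu = 0.2459 mol/L

0.2459 mol/L


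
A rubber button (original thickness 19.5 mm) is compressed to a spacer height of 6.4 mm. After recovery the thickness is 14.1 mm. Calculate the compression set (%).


CS = (t0 - recovered) / (t0 - ts) * 100
= (19.5 - 14.1) / (19.5 - 6.4) * 100
= 5.4 / 13.1 * 100
= 41.2%

41.2%


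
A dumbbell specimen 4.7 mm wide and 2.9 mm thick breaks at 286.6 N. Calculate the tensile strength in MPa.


Area = width * thickness = 4.7 * 2.9 = 13.63 mm^2
TS = force / area = 286.6 / 13.63 = 21.03 MPa

21.03 MPa


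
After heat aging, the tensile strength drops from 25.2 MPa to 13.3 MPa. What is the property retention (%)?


Retention = aged / original * 100
= 13.3 / 25.2 * 100
= 52.8%

52.8%


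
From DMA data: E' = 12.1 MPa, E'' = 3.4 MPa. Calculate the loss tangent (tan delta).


tan delta = E'' / E'
= 3.4 / 12.1
= 0.281

tan delta = 0.281


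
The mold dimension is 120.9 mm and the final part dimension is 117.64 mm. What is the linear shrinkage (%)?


Shrinkage = (mold - part) / mold * 100
= (120.9 - 117.64) / 120.9 * 100
= 3.26 / 120.9 * 100
= 2.7%

2.7%


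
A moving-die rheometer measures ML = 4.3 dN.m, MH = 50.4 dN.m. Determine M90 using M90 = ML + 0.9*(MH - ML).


M90 = ML + 0.9 * (MH - ML)
M90 = 4.3 + 0.9 * (50.4 - 4.3)
M90 = 4.3 + 0.9 * 46.1
M90 = 45.79 dN.m

45.79 dN.m


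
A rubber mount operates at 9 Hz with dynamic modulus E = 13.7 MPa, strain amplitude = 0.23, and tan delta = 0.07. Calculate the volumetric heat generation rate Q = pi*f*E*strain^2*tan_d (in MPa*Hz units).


Q = pi * f * E * strain^2 * tan_d
= pi * 9 * 13.7 * 0.23^2 * 0.07
= pi * 9 * 13.7 * 0.0529 * 0.07
= 1.4344

Q = 1.4344


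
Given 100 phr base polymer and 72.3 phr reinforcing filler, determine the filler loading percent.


Filler % = filler / (rubber + filler) * 100
= 72.3 / (100 + 72.3) * 100
= 72.3 / 172.3 * 100
= 41.96%

41.96%


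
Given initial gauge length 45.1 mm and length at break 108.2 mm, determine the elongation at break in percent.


Elongation = (Lf - L0) / L0 * 100
= (108.2 - 45.1) / 45.1 * 100
= 63.1 / 45.1 * 100
= 139.9%

139.9%


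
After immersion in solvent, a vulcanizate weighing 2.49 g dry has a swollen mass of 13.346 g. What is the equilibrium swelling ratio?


Q = W_swollen / W_dry
Q = 13.346 / 2.49
Q = 5.36

Q = 5.36


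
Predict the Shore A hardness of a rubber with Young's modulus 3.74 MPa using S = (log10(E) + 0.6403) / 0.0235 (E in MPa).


log10(E) = 0.0235*S - 0.6403  =>  S = (log10(E) + 0.6403) / 0.0235
log10(3.74) = 0.572872
S = (0.572872 + 0.6403) / 0.0235 = 1.213172 / 0.0235
S = 51.6

Shore A = 51.6


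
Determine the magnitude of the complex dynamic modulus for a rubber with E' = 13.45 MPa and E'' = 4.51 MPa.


|E*| = sqrt(E'^2 + E''^2)
= sqrt(13.45^2 + 4.51^2)
= sqrt(180.9025 + 20.3401)
= 14.186 MPa

14.186 MPa


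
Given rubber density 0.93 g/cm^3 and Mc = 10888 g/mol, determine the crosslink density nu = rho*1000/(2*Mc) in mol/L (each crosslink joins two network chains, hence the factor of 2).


nu = rho * 1000 / (2 * Mc)
nu = 0.93 * 1000 / (2 * 10888)
nu = 930.0 / 21776
nu = 0.0427 mol/L

0.0427 mol/L


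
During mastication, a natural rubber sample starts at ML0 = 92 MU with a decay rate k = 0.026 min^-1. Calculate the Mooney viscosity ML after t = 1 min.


ML = ML0 * exp(-k * t)
ML = 92 * exp(-0.026 * 1)
ML = 92 * 0.9743
ML = 89.64 MU

89.64 MU


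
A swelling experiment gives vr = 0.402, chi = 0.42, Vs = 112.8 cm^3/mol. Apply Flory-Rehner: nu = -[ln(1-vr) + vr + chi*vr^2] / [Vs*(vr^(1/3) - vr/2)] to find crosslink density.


ln(1 - vr) = ln(1 - 0.402) = -0.5142
Numerator = -((-0.5142) + 0.402 + 0.42 * 0.402^2) = 0.0443
Denominator = 112.8 * (0.402^(1/3) - 0.402/2) = 60.5772
nu = 0.0443 / 60.5772 = 7.3115e-04 mol/cm^3

7.3115e-04 mol/cm^3


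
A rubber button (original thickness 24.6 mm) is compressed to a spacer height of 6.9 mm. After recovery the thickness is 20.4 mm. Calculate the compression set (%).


CS = (t0 - recovered) / (t0 - ts) * 100
= (24.6 - 20.4) / (24.6 - 6.9) * 100
= 4.2 / 17.7 * 100
= 23.7%

23.7%


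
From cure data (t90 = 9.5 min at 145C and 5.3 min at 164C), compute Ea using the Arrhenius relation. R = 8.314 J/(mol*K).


T1 = 418.15 K, T2 = 437.15 K
1/T1 - 1/T2 = 1.0394e-04
ln(t1/t2) = ln(9.5/5.3) = 0.5836
Ea = 8.314 * 0.5836 / 1.0394e-04 = 46679.1681 J/mol
Ea = 46.68 kJ/mol

46.68 kJ/mol


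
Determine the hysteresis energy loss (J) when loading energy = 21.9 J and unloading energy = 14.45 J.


Hysteresis loss = loading - unloading
= 21.9 - 14.45
= 7.45 J

7.45 J


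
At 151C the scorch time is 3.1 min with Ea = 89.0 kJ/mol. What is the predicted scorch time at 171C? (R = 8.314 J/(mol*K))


Convert temperatures: T1 = 151 + 273.15 = 424.15 K, T2 = 171 + 273.15 = 444.15 K
ts2_new = 3.1 * exp(89000 / 8.314 * (1/444.15 - 1/424.15))
1/T2 - 1/T1 = -1.0616e-04
ts2_new = 0.99 min

0.99 min


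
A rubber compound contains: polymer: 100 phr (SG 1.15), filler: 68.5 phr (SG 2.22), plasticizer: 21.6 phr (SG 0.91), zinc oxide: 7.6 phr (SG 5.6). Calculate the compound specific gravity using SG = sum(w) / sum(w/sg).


Sum of weights = 197.7
Volume contributions:
  polymer: 100/1.15 = 86.9565
  filler: 68.5/2.22 = 30.8559
  plasticizer: 21.6/0.91 = 23.7363
  zinc oxide: 7.6/5.6 = 1.3571
Sum of volumes = 142.9058
SG = 197.7 / 142.9058 = 1.383

SG = 1.383


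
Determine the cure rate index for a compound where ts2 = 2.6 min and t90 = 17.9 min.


CRI = 100 / (t90 - ts2)
= 100 / (17.9 - 2.6)
= 100 / 15.3
= 6.54 min^-1

6.54 min^-1


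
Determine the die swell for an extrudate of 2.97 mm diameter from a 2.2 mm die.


Die swell ratio = D_extrudate / D_die
= 2.97 / 2.2
= 1.35

Die swell = 1.35


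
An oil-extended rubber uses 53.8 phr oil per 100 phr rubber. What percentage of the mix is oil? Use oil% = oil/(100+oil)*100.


Oil % = oil / (100 + oil) * 100
= 53.8 / (100 + 53.8) * 100
= 53.8 / 153.8 * 100
= 34.98%

34.98%


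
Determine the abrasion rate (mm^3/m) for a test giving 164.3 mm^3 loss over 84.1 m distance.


Rate = volume_loss / distance
= 164.3 / 84.1
= 1.954 mm^3/m

1.954 mm^3/m


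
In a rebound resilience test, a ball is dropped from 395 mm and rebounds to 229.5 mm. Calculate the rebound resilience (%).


Resilience = h_rebound / h_drop * 100
= 229.5 / 395 * 100
= 58.1%

58.1%


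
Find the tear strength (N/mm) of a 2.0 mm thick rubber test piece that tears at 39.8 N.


Tear strength = force / thickness
= 39.8 / 2.0
= 19.9 N/mm

19.9 N/mm


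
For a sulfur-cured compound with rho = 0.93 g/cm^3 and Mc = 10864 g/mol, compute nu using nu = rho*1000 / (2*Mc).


nu = rho * 1000 / (2 * Mc)
nu = 0.93 * 1000 / (2 * 10864)
nu = 930.0 / 21728
nu = 0.0428 mol/L

0.0428 mol/L


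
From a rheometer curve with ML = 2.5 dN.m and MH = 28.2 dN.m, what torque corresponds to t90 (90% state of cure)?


M90 = ML + 0.9 * (MH - ML)
M90 = 2.5 + 0.9 * (28.2 - 2.5)
M90 = 2.5 + 0.9 * 25.7
M90 = 25.63 dN.m

25.63 dN.m


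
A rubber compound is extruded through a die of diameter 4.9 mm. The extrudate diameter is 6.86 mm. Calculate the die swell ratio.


Die swell ratio = D_extrudate / D_die
= 6.86 / 4.9
= 1.4

Die swell = 1.4


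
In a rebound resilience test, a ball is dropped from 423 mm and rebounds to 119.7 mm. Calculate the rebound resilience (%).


Resilience = h_rebound / h_drop * 100
= 119.7 / 423 * 100
= 28.3%

28.3%


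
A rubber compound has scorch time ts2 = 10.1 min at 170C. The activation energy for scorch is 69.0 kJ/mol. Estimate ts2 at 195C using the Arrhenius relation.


Convert temperatures: T1 = 170 + 273.15 = 443.15 K, T2 = 195 + 273.15 = 468.15 K
ts2_new = 10.1 * exp(69000 / 8.314 * (1/468.15 - 1/443.15))
1/T2 - 1/T1 = -1.2050e-04
ts2_new = 3.72 min

3.72 min


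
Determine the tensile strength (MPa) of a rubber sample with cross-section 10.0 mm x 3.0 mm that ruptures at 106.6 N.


Area = width * thickness = 10.0 * 3.0 = 30.0 mm^2
TS = force / area = 106.6 / 30.0 = 3.55 MPa

3.55 MPa


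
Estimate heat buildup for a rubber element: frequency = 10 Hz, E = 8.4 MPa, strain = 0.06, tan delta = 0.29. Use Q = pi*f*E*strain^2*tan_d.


Q = pi * f * E * strain^2 * tan_d
= pi * 10 * 8.4 * 0.06^2 * 0.29
= pi * 10 * 8.4 * 0.0036 * 0.29
= 0.2755

Q = 0.2755


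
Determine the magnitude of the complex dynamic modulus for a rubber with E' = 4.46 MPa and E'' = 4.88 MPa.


|E*| = sqrt(E'^2 + E''^2)
= sqrt(4.46^2 + 4.88^2)
= sqrt(19.8916 + 23.8144)
= 6.611 MPa

6.611 MPa


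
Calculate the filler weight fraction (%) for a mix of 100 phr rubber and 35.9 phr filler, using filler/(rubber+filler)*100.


Filler % = filler / (rubber + filler) * 100
= 35.9 / (100 + 35.9) * 100
= 35.9 / 135.9 * 100
= 26.42%

26.42%


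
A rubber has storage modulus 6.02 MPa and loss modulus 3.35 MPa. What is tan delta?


tan delta = E'' / E'
= 3.35 / 6.02
= 0.5565

tan delta = 0.5565


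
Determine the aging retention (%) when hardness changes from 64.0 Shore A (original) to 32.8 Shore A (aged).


Retention = aged / original * 100
= 32.8 / 64.0 * 100
= 51.2%

51.2%


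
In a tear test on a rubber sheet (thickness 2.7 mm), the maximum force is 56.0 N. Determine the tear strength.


Tear strength = force / thickness
= 56.0 / 2.7
= 20.74 N/mm

20.74 N/mm


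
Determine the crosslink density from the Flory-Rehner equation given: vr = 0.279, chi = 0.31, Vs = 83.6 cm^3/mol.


ln(1 - vr) = ln(1 - 0.279) = -0.3271
Numerator = -((-0.3271) + 0.279 + 0.31 * 0.279^2) = 0.0240
Denominator = 83.6 * (0.279^(1/3) - 0.279/2) = 42.9648
nu = 0.0240 / 42.9648 = 5.5826e-04 mol/cm^3

5.5826e-04 mol/cm^3


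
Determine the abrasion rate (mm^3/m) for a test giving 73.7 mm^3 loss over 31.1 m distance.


Rate = volume_loss / distance
= 73.7 / 31.1
= 2.37 mm^3/m

2.37 mm^3/m


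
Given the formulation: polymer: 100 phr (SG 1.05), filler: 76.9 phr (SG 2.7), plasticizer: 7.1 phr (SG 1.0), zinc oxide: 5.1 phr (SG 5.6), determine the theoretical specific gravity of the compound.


Sum of weights = 189.1
Volume contributions:
  polymer: 100/1.05 = 95.2381
  filler: 76.9/2.7 = 28.4815
  plasticizer: 7.1/1.0 = 7.1000
  zinc oxide: 5.1/5.6 = 0.9107
Sum of volumes = 131.7303
SG = 189.1 / 131.7303 = 1.436

SG = 1.436


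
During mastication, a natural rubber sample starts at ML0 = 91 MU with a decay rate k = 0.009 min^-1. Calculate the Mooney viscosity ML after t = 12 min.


ML = ML0 * exp(-k * t)
ML = 91 * exp(-0.009 * 12)
ML = 91 * 0.8976
ML = 81.68 MU

81.68 MU


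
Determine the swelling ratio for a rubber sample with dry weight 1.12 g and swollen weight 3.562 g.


Q = W_swollen / W_dry
Q = 3.562 / 1.12
Q = 3.18

Q = 3.18


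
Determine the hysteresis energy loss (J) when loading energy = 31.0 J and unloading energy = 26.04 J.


Hysteresis loss = loading - unloading
= 31.0 - 26.04
= 4.96 J

4.96 J


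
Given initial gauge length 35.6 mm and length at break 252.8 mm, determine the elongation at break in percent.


Elongation = (Lf - L0) / L0 * 100
= (252.8 - 35.6) / 35.6 * 100
= 217.2 / 35.6 * 100
= 610.1%

610.1%


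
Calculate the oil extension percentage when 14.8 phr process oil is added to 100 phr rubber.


Oil % = oil / (100 + oil) * 100
= 14.8 / (100 + 14.8) * 100
= 14.8 / 114.8 * 100
= 12.89%

12.89%


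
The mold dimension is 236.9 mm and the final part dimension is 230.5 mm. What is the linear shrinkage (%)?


Shrinkage = (mold - part) / mold * 100
= (236.9 - 230.5) / 236.9 * 100
= 6.4 / 236.9 * 100
= 2.7%

2.7%


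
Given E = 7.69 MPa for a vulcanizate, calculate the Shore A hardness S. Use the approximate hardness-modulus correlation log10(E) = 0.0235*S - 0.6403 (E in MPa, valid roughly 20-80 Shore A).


log10(E) = 0.0235*S - 0.6403  =>  S = (log10(E) + 0.6403) / 0.0235
log10(7.69) = 0.885926
S = (0.885926 + 0.6403) / 0.0235 = 1.526226 / 0.0235
S = 64.9

Shore A = 64.9


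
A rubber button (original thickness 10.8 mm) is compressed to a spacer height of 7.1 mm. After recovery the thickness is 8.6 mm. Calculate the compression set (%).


CS = (t0 - recovered) / (t0 - ts) * 100
= (10.8 - 8.6) / (10.8 - 7.1) * 100
= 2.2 / 3.7 * 100
= 59.5%

59.5%


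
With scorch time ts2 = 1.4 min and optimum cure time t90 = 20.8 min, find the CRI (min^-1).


CRI = 100 / (t90 - ts2)
= 100 / (20.8 - 1.4)
= 100 / 19.4
= 5.15 min^-1

5.15 min^-1


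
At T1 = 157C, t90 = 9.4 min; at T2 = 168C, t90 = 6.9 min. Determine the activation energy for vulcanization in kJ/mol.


T1 = 430.15 K, T2 = 441.15 K
1/T1 - 1/T2 = 5.7968e-05
ln(t1/t2) = ln(9.4/6.9) = 0.3092
Ea = 8.314 * 0.3092 / 5.7968e-05 = 44345.1947 J/mol
Ea = 44.35 kJ/mol

44.35 kJ/mol


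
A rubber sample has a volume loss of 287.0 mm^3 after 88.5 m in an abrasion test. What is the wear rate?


Rate = volume_loss / distance
= 287.0 / 88.5
= 3.243 mm^3/m

3.243 mm^3/m


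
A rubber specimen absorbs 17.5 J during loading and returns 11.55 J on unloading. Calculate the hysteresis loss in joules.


Hysteresis loss = loading - unloading
= 17.5 - 11.55
= 5.95 J

5.95 J


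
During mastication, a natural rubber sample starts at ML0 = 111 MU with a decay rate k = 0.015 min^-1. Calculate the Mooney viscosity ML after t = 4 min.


ML = ML0 * exp(-k * t)
ML = 111 * exp(-0.015 * 4)
ML = 111 * 0.9418
ML = 104.54 MU

104.54 MU


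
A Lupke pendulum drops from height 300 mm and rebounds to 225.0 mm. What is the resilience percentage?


Resilience = h_rebound / h_drop * 100
= 225.0 / 300 * 100
= 75.0%

75.0%


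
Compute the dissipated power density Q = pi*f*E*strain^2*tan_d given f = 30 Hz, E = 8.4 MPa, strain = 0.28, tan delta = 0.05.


Q = pi * f * E * strain^2 * tan_d
= pi * 30 * 8.4 * 0.28^2 * 0.05
= pi * 30 * 8.4 * 0.0784 * 0.05
= 3.1034

Q = 3.1034


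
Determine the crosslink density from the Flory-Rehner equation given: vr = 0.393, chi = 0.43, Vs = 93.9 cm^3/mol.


ln(1 - vr) = ln(1 - 0.393) = -0.4992
Numerator = -((-0.4992) + 0.393 + 0.43 * 0.393^2) = 0.0398
Denominator = 93.9 * (0.393^(1/3) - 0.393/2) = 50.3288
nu = 0.0398 / 50.3288 = 7.9107e-04 mol/cm^3

7.9107e-04 mol/cm^3


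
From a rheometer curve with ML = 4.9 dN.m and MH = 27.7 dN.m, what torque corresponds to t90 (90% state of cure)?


M90 = ML + 0.9 * (MH - ML)
M90 = 4.9 + 0.9 * (27.7 - 4.9)
M90 = 4.9 + 0.9 * 22.8
M90 = 25.42 dN.m

25.42 dN.m


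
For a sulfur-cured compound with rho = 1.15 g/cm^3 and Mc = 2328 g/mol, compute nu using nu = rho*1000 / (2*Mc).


nu = rho * 1000 / (2 * Mc)
nu = 1.15 * 1000 / (2 * 2328)
nu = 1150.0 / 4656
nu = 0.2470 mol/L

0.2470 mol/L


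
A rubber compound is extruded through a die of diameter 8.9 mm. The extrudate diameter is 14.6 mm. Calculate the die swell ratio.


Die swell ratio = D_extrudate / D_die
= 14.6 / 8.9
= 1.64

Die swell = 1.64


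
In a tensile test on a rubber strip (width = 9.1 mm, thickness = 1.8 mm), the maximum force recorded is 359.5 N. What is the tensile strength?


Area = width * thickness = 9.1 * 1.8 = 16.38 mm^2
TS = force / area = 359.5 / 16.38 = 21.95 MPa

21.95 MPa


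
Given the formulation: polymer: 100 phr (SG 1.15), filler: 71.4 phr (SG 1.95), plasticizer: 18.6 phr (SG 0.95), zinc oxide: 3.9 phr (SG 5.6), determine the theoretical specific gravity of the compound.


Sum of weights = 193.9
Volume contributions:
  polymer: 100/1.15 = 86.9565
  filler: 71.4/1.95 = 36.6154
  plasticizer: 18.6/0.95 = 19.5789
  zinc oxide: 3.9/5.6 = 0.6964
Sum of volumes = 143.8473
SG = 193.9 / 143.8473 = 1.348

SG = 1.348


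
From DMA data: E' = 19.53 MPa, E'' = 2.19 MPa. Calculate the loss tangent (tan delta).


tan delta = E'' / E'
= 2.19 / 19.53
= 0.1121

tan delta = 0.1121


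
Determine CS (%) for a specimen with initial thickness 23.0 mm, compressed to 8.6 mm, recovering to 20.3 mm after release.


CS = (t0 - recovered) / (t0 - ts) * 100
= (23.0 - 20.3) / (23.0 - 8.6) * 100
= 2.7 / 14.4 * 100
= 18.8%

18.8%


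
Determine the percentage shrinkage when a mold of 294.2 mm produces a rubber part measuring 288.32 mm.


Shrinkage = (mold - part) / mold * 100
= (294.2 - 288.32) / 294.2 * 100
= 5.88 / 294.2 * 100
= 2.0%

2.0%


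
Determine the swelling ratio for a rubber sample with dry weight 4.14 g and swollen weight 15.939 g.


Q = W_swollen / W_dry
Q = 15.939 / 4.14
Q = 3.85

Q = 3.85


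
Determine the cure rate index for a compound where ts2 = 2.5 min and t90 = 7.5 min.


CRI = 100 / (t90 - ts2)
= 100 / (7.5 - 2.5)
= 100 / 5.0
= 20.0 min^-1

20.0 min^-1


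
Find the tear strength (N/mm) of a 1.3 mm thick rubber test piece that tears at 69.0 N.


Tear strength = force / thickness
= 69.0 / 1.3
= 53.08 N/mm

53.08 N/mm


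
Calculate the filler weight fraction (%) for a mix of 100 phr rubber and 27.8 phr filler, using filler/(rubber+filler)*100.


Filler % = filler / (rubber + filler) * 100
= 27.8 / (100 + 27.8) * 100
= 27.8 / 127.8 * 100
= 21.75%

21.75%


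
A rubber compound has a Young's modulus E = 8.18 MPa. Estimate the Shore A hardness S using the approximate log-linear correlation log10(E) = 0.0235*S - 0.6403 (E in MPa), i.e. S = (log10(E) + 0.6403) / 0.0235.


log10(E) = 0.0235*S - 0.6403  =>  S = (log10(E) + 0.6403) / 0.0235
log10(8.18) = 0.912753
S = (0.912753 + 0.6403) / 0.0235 = 1.553053 / 0.0235
S = 66.1

Shore A = 66.1


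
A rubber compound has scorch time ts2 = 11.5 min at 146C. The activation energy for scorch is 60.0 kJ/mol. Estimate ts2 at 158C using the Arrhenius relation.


Convert temperatures: T1 = 146 + 273.15 = 419.15 K, T2 = 158 + 273.15 = 431.15 K
ts2_new = 11.5 * exp(60000 / 8.314 * (1/431.15 - 1/419.15))
1/T2 - 1/T1 = -6.6402e-05
ts2_new = 7.12 min

7.12 min


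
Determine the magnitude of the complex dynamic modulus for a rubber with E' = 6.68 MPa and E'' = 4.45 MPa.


|E*| = sqrt(E'^2 + E''^2)
= sqrt(6.68^2 + 4.45^2)
= sqrt(44.6224 + 19.8025)
= 8.027 MPa

8.027 MPa


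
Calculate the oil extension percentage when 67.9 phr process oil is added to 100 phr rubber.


Oil % = oil / (100 + oil) * 100
= 67.9 / (100 + 67.9) * 100
= 67.9 / 167.9 * 100
= 40.44%

40.44%


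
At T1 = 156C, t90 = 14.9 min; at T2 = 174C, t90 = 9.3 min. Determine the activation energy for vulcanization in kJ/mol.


T1 = 429.15 K, T2 = 447.15 K
1/T1 - 1/T2 = 9.3802e-05
ln(t1/t2) = ln(14.9/9.3) = 0.4713
Ea = 8.314 * 0.4713 / 9.3802e-05 = 41777.3070 J/mol
Ea = 41.78 kJ/mol

41.78 kJ/mol


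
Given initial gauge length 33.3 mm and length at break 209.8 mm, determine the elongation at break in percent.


Elongation = (Lf - L0) / L0 * 100
= (209.8 - 33.3) / 33.3 * 100
= 176.5 / 33.3 * 100
= 530.0%

530.0%


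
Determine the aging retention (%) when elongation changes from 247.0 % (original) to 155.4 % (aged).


Retention = aged / original * 100
= 155.4 / 247.0 * 100
= 62.9%

62.9%


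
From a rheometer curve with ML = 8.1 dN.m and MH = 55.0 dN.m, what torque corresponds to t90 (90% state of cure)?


M90 = ML + 0.9 * (MH - ML)
M90 = 8.1 + 0.9 * (55.0 - 8.1)
M90 = 8.1 + 0.9 * 46.9
M90 = 50.31 dN.m

50.31 dN.m


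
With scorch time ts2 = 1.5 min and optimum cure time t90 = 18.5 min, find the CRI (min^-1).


CRI = 100 / (t90 - ts2)
= 100 / (18.5 - 1.5)
= 100 / 17.0
= 5.88 min^-1

5.88 min^-1


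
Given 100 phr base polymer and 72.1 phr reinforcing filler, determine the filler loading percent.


Filler % = filler / (rubber + filler) * 100
= 72.1 / (100 + 72.1) * 100
= 72.1 / 172.1 * 100
= 41.89%

41.89%


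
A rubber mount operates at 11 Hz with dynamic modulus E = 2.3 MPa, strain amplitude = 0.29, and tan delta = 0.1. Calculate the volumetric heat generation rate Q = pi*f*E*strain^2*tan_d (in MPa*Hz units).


Q = pi * f * E * strain^2 * tan_d
= pi * 11 * 2.3 * 0.29^2 * 0.1
= pi * 11 * 2.3 * 0.0841 * 0.1
= 0.6684

Q = 0.6684


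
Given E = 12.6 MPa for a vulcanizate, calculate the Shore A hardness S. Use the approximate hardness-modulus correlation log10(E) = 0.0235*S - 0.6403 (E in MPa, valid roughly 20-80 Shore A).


log10(E) = 0.0235*S - 0.6403  =>  S = (log10(E) + 0.6403) / 0.0235
log10(12.6) = 1.100371
S = (1.100371 + 0.6403) / 0.0235 = 1.740671 / 0.0235
S = 74.1

Shore A = 74.1


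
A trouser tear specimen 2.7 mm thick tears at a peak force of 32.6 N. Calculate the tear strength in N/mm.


Tear strength = force / thickness
= 32.6 / 2.7
= 12.07 N/mm

12.07 N/mm


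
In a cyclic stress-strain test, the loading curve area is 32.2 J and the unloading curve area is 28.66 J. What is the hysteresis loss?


Hysteresis loss = loading - unloading
= 32.2 - 28.66
= 3.54 J

3.54 J


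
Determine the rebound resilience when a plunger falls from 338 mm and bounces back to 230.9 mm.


Resilience = h_rebound / h_drop * 100
= 230.9 / 338 * 100
= 68.3%

68.3%


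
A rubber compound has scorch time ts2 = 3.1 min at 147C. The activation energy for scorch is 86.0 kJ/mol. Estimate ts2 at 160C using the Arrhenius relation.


Convert temperatures: T1 = 147 + 273.15 = 420.15 K, T2 = 160 + 273.15 = 433.15 K
ts2_new = 3.1 * exp(86000 / 8.314 * (1/433.15 - 1/420.15))
1/T2 - 1/T1 = -7.1433e-05
ts2_new = 1.48 min

1.48 min


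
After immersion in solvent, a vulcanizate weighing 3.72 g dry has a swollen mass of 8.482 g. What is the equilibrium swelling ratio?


Q = W_swollen / W_dry
Q = 8.482 / 3.72
Q = 2.28

Q = 2.28


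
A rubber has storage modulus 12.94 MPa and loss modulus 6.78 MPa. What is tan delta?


tan delta = E'' / E'
= 6.78 / 12.94
= 0.524

tan delta = 0.524
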